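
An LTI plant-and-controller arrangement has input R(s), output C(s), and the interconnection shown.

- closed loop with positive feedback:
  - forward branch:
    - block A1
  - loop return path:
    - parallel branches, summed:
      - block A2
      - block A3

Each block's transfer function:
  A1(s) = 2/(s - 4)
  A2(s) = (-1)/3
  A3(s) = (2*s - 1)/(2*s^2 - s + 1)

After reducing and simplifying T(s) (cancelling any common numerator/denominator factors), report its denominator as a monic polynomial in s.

Answer: s^3 - 23*s^2/6 + s/6 - 2/3

Working:
1. parallel reduction of A2, A3: (-2*s^2 + 7*s - 4)/(6*s^2 - 3*s + 3)
2. apply the feedback formula to A1, (A2+A3): (12*s^2 - 6*s + 6)/(6*s^3 - 23*s^2 + s - 4)
Step 2 gives the fully reduced T(s), with no common factor left to cancel. The denominator's leading coefficient is 6, so divide each of its coefficients by 6 to get the monic form.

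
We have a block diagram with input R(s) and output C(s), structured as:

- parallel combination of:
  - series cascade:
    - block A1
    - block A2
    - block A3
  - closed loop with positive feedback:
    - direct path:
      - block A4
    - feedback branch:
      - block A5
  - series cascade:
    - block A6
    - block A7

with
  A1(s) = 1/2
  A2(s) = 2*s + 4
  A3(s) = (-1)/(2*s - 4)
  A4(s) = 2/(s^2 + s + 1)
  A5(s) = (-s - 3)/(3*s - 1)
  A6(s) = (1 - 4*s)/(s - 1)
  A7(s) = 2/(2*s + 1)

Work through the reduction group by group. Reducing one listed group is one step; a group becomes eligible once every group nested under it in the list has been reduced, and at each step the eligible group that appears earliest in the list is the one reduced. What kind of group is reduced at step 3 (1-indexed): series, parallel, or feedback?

Step 1 - reduce the series chain A1, A2, A3
Step 2 - reduce the feedback loop with forward A4 and return A5
Step 3 - series reduction of A6, A7
Step 4 - parallel reduction of (A1*A2*A3), [A4/(1-A4*A5)], (A6*A7)
So the answer for step 3 is series.

Hence the answer: series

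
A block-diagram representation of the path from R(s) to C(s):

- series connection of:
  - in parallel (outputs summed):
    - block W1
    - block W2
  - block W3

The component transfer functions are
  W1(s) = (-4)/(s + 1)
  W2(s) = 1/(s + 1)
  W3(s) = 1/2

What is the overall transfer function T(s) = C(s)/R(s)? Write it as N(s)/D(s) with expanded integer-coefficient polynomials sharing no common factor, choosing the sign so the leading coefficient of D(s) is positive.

Reducing step by step:

Step 1 - add W1, W2 (parallel): (-3)/(s + 1)
Step 2 - combine (W1+W2), W3 in series - this is the overall T(s), already in the required normalized form

Answer: (-3)/(2*s + 2)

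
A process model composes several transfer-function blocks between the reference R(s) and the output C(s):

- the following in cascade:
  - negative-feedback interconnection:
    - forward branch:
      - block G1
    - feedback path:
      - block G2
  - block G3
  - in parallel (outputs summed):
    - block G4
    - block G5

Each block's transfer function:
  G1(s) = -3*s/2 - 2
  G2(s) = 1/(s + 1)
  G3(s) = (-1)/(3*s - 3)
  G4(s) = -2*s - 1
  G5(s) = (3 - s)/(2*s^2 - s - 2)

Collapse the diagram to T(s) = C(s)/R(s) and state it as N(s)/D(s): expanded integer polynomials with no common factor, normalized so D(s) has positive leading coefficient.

[1] apply the feedback formula to G1, G2, giving (3*s^2 + 7*s + 4)/(s + 2)
[2] sum the parallel branches G4, G5, giving (-4*s^3 + 4*s + 5)/(2*s^2 - s - 2)
[3] reduce the series chain [G1/(1+G1*G2)], G3, (G4+G5); the result is T(s) itself (integer coefficients, no common factor, positive leading denominator coefficient)

Therefore the answer is (12*s^5 + 28*s^4 + 4*s^3 - 43*s^2 - 51*s - 20)/(6*s^4 + 3*s^3 - 21*s^2 + 12).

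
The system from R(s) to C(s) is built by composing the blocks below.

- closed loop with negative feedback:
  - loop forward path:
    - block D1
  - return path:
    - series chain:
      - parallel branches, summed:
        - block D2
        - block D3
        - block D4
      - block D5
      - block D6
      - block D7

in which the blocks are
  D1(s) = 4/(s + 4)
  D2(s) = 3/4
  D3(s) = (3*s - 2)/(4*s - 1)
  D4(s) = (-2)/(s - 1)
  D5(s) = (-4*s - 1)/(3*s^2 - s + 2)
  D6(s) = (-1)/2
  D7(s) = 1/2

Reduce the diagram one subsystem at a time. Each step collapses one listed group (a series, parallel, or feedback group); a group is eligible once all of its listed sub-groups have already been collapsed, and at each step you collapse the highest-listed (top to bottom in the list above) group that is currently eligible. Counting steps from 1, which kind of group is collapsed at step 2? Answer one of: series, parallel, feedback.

Step 1. reduce the parallel group D2, D3, D4
Step 2. reduce the series chain (D2+D3+D4), D5, D6, D7
Step 3. feedback reduction of D1, ((D2+D3+D4)*D5*D6*D7)
At step 2 the group reduced is series.

Therefore the answer is series.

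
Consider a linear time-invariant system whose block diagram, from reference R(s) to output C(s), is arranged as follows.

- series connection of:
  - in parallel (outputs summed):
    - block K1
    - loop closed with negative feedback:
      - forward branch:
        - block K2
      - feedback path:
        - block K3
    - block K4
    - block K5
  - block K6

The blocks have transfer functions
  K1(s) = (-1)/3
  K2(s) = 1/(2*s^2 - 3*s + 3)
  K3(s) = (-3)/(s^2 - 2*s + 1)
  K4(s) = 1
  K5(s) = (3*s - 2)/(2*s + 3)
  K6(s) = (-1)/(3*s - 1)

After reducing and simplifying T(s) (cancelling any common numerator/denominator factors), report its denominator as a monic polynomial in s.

(1) collapse the loop (K2 forward, K3 return); result (s^2 - 2*s + 1)/(2*s^4 - 7*s^3 + 11*s^2 - 9*s)
(2) parallel reduction of K1, [K2/(1+K2*K3)], K4, K5; result (26*s^5 - 91*s^4 + 149*s^3 - 120*s^2 - 12*s + 9)/(12*s^5 - 24*s^4 + 3*s^3 + 45*s^2 - 81*s)
(3) reduce the series chain (K1+[K2/(1+K2*K3)]+K4+K5), K6; result (-26*s^5 + 91*s^4 - 149*s^3 + 120*s^2 + 12*s - 9)/(36*s^6 - 84*s^5 + 33*s^4 + 132*s^3 - 288*s^2 + 81*s)
No further cancellation is possible in the step-3 result, so that is T(s). Its denominator becomes monic after dividing by the leading coefficient 36.

Answer: s^6 - 7*s^5/3 + 11*s^4/12 + 11*s^3/3 - 8*s^2 + 9*s/4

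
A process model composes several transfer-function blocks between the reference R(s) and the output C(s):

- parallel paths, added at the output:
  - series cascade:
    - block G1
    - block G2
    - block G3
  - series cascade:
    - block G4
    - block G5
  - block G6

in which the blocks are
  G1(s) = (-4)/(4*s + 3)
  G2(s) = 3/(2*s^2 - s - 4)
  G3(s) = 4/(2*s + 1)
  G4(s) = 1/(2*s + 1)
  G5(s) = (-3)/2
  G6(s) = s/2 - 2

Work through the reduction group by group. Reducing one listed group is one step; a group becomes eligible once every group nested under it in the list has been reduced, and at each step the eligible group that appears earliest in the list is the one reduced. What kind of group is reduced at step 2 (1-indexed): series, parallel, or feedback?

Reducing step by step:

Step 1 - reduce the series chain G1, G2, G3
Step 2 - reduce the series chain G4, G5
Step 3 - reduce the parallel group (G1*G2*G3), (G4*G5), G6
At step 2 the group reduced is series.

Answer: series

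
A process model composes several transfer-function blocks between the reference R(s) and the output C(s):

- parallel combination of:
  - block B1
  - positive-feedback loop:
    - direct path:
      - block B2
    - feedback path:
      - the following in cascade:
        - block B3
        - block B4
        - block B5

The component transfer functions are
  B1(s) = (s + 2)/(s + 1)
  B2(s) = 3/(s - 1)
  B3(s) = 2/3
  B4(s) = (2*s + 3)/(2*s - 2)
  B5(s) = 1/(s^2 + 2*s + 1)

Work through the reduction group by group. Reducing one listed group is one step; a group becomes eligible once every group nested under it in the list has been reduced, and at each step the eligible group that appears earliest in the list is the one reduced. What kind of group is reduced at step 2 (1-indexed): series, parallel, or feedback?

Reducing step by step:

Step 1 - multiply B3, B4, B5 (series)
Step 2 - close the feedback loop around B2, (B3*B4*B5)
Step 3 - parallel reduction of B1, [B2/(1-B2*(B3*B4*B5))]
So the answer for step 2 is feedback.

Answer: feedback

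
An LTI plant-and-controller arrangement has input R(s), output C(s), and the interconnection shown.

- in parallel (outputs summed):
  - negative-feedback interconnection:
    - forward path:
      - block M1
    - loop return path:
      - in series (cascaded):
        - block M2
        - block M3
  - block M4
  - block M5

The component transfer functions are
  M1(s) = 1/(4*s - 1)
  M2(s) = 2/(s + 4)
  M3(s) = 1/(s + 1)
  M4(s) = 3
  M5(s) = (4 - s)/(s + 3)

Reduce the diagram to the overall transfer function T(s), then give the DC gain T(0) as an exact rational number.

Reducing step by step:

(1) combine M2, M3 in series -> 2/(s^2 + 5*s + 4)
(2) apply the feedback formula to M1, (M2*M3) -> (s^2 + 5*s + 4)/(4*s^3 + 19*s^2 + 11*s - 2)
(3) sum the parallel branches [M1/(1+M1*(M2*M3))], M4, M5 -> (8*s^4 + 91*s^3 + 277*s^2 + 158*s - 14)/(4*s^4 + 31*s^3 + 68*s^2 + 31*s - 6)
That last expression is T(s); at s = 0 only the constant terms survive, so T(0) = -14/(-6) = 7/3.

Answer: 7/3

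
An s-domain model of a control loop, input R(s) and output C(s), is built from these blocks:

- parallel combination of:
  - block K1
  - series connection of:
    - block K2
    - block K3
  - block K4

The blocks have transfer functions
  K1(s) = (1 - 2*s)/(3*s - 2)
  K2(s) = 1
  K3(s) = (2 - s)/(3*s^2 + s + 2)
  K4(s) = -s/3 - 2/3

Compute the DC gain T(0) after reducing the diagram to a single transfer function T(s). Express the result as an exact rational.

Answer: -1/6

Working:
1. series reduction of K2, K3 gives (2 - s)/(3*s^2 + s + 2)
2. sum the parallel branches K1, (K2*K3), K4 gives (-9*s^4 - 33*s^3 - 4*s^2 + 11*s + 2)/(27*s^3 - 9*s^2 + 12*s - 12)
The step-2 result is T(s). Setting s = 0: T(0) = 2/(-12) = -1/6.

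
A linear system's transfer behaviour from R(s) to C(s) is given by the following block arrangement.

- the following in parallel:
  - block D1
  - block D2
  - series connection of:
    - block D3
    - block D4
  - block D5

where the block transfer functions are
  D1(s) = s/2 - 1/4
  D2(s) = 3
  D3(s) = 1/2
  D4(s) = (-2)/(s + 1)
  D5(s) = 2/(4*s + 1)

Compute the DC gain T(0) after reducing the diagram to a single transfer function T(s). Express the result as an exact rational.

Step 1 - reduce the series chain D3, D4 -> (-1)/(s + 1)
Step 2 - add D1, D2, (D3*D4), D5 (parallel) -> (8*s^3 + 54*s^2 + 49*s + 15)/(16*s^2 + 20*s + 4)
DC gain: substitute s = 0 into T(s) from step 2: T(0) = 15/4.

Final answer: 15/4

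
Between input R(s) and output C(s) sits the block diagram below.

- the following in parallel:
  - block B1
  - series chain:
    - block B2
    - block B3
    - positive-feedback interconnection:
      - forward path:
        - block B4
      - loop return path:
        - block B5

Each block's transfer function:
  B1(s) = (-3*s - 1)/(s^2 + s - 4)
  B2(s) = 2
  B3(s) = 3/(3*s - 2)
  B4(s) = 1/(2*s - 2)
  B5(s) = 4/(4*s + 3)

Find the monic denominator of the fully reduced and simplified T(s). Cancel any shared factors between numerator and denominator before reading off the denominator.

(1) reduce the feedback loop with forward B4 and return B5, giving (4*s + 3)/(8*s^2 - 2*s - 10)
(2) multiply B2, B3, [B4/(1-B4*B5)] (series), giving (12*s + 9)/(12*s^3 - 11*s^2 - 13*s + 10)
(3) parallel reduction of B1, (B2*B3*[B4/(1-B4*B5)]), giving (-36*s^4 + 33*s^3 + 71*s^2 - 56*s - 46)/(12*s^5 + s^4 - 72*s^3 + 41*s^2 + 62*s - 40)
No further cancellation is possible in the step-3 result, so that is T(s). Its denominator becomes monic after dividing by the leading coefficient 12.

Therefore the answer is s^5 + s^4/12 - 6*s^3 + 41*s^2/12 + 31*s/6 - 10/3.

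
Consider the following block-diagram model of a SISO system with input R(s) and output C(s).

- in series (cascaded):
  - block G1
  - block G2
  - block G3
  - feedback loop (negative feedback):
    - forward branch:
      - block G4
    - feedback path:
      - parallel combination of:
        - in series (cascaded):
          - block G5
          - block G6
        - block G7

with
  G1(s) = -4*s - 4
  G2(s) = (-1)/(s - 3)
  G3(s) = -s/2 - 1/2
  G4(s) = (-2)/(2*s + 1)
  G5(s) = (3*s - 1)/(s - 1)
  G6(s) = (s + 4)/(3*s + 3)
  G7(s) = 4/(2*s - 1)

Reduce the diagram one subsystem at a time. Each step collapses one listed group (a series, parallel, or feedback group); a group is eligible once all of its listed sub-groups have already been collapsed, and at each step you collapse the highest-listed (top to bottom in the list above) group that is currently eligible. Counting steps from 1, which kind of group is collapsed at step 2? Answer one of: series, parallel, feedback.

Answer: parallel

Working:
Step 1. series reduction of G5, G6
Step 2. add (G5*G6), G7 (parallel)
Step 3. feedback reduction of G4, ((G5*G6)+G7)
Step 4. multiply G1, G2, G3, [G4/(1+G4*((G5*G6)+G7))] (series)
Step 2 collapses a parallel group.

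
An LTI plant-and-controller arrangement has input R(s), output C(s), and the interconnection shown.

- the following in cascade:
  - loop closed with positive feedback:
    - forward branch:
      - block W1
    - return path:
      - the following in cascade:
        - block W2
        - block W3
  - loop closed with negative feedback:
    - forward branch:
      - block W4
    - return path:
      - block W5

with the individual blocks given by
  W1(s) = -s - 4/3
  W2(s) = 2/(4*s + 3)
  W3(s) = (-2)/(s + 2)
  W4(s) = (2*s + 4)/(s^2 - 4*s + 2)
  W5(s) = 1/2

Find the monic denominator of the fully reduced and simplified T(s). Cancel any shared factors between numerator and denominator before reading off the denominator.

Reducing step by step:

[1] reduce the series chain W2, W3 -> (-4)/(4*s^2 + 11*s + 6)
[2] close the feedback loop around W1, (W2*W3) -> (-12*s^3 - 49*s^2 - 62*s - 24)/(12*s^2 + 21*s + 2)
[3] reduce the feedback loop with forward W4 and return W5 -> (2*s + 4)/(s^2 - 3*s + 4)
[4] reduce the series chain [W1/(1-W1*(W2*W3))], [W4/(1+W4*W5)] -> (-24*s^4 - 146*s^3 - 320*s^2 - 296*s - 96)/(12*s^4 - 15*s^3 - 13*s^2 + 78*s + 8)
Step 4 gives the fully reduced T(s), with no common factor left to cancel. The denominator's leading coefficient is 12, so divide each of its coefficients by 12 to get the monic form.

Answer: s^4 - 5*s^3/4 - 13*s^2/12 + 13*s/2 + 2/3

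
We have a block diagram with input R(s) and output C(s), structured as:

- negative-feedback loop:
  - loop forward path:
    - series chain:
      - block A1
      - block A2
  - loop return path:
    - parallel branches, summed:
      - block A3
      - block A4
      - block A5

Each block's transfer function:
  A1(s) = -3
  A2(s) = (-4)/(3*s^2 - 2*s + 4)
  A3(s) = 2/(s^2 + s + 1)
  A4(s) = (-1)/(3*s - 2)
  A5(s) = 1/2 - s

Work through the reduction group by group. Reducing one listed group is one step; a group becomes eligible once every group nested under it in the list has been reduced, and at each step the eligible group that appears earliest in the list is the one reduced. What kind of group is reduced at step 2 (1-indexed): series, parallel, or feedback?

The answer is parallel.

Reasoning:
1. cascade A1, A2
2. parallel reduction of A3, A4, A5
3. close the feedback loop around (A1*A2), (A3+A4+A5)
So the answer for step 2 is parallel.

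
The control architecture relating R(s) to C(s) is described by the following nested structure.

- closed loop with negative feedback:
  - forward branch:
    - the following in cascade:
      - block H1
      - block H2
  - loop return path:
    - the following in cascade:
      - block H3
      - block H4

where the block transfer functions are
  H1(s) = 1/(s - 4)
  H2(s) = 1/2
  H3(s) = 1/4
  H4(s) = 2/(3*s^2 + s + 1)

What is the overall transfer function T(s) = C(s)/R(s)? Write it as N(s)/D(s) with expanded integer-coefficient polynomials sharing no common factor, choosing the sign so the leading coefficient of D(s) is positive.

First reduce the diagram to T(s).

Step 1. reduce the series chain H1, H2 = 1/(2*s - 8)
Step 2. multiply H3, H4 (series) = 1/(6*s^2 + 2*s + 2)
Step 3. apply the feedback formula to (H1*H2), (H3*H4) - this is the overall T(s), already in the required normalized form

Answer: (6*s^2 + 2*s + 2)/(12*s^3 - 44*s^2 - 12*s - 15)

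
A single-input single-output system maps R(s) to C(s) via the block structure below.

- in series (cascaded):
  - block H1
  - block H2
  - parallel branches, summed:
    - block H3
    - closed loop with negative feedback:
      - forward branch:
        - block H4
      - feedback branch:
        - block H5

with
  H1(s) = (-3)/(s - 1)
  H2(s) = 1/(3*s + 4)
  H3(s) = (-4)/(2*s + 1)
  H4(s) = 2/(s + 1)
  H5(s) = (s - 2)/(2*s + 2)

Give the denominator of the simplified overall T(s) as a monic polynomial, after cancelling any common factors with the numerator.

Reducing step by step:

(1) feedback reduction of H4, H5 = (2*s + 2)/(s^2 + 3*s - 1)
(2) add H3, [H4/(1+H4*H5)] (parallel) = (6 - 6*s)/(2*s^3 + 7*s^2 + s - 1)
(3) cascade H1, H2, (H3+[H4/(1+H4*H5)]) = 18/(6*s^4 + 29*s^3 + 31*s^2 + s - 4)
T(s) is the step-3 result (common factors already cancelled). Leading coefficient of the denominator: 6. Divide through by 6 for the monic polynomial.

Answer: s^4 + 29*s^3/6 + 31*s^2/6 + s/6 - 2/3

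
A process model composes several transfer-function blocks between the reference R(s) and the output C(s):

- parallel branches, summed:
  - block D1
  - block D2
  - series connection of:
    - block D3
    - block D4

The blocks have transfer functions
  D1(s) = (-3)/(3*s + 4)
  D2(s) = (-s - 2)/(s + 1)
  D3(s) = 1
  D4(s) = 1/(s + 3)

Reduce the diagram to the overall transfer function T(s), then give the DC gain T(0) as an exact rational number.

(1) cascade D3, D4 -> 1/(s + 3)
(2) parallel reduction of D1, D2, (D3*D4) -> (-3*s^3 - 19*s^2 - 43*s - 29)/(3*s^3 + 16*s^2 + 25*s + 12)
The step-2 result is T(s). Setting s = 0: T(0) = -29/12.

Final answer: -29/12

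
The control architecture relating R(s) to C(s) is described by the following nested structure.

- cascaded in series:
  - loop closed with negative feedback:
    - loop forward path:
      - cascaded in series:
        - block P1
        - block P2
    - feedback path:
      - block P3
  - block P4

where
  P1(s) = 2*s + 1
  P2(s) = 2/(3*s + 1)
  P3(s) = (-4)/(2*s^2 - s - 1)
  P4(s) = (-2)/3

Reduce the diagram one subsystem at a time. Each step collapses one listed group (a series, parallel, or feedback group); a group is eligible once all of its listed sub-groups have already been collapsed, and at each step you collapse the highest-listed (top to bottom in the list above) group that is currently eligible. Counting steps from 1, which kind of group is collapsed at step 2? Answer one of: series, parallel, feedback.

[1] series reduction of P1, P2
[2] feedback reduction of (P1*P2), P3
[3] cascade [(P1*P2)/(1+(P1*P2)*P3)], P4
Step 2: feedback.

Answer: feedback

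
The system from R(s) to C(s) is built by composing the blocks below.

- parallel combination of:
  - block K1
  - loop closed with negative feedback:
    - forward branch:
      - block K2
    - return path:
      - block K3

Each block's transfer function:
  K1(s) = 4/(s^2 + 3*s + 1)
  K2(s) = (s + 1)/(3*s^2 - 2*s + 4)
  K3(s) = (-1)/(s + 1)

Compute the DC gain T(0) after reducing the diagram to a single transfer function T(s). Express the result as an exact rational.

First reduce the diagram to T(s).

Step 1 - feedback reduction of K2, K3 -> (s + 1)/(3*s^2 - 2*s + 3)
Step 2 - reduce the parallel group K1, [K2/(1+K2*K3)] -> (s^3 + 16*s^2 - 4*s + 13)/(3*s^4 + 7*s^3 + 7*s + 3)
That last expression is T(s); at s = 0 only the constant terms survive, so T(0) = 13/3.

Answer: 13/3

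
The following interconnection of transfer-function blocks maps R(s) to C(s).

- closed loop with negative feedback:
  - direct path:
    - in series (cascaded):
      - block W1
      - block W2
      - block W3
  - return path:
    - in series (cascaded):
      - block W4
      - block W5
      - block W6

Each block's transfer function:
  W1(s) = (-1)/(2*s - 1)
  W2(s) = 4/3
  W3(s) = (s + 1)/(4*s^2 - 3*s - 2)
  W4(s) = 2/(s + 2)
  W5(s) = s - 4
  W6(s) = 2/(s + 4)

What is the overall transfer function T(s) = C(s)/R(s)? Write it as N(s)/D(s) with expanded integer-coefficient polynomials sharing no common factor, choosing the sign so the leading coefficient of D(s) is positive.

Step 1. combine W1, W2, W3 in series: (-4*s - 4)/(24*s^3 - 30*s^2 - 3*s + 6)
Step 2. series reduction of W4, W5, W6: (4*s - 16)/(s^2 + 6*s + 8)
Step 3. feedback reduction of (W1*W2*W3), (W4*W5*W6), giving the overall T(s)

Therefore the answer is (-4*s^3 - 28*s^2 - 56*s - 32)/(24*s^5 + 114*s^4 + 9*s^3 - 268*s^2 + 60*s + 112).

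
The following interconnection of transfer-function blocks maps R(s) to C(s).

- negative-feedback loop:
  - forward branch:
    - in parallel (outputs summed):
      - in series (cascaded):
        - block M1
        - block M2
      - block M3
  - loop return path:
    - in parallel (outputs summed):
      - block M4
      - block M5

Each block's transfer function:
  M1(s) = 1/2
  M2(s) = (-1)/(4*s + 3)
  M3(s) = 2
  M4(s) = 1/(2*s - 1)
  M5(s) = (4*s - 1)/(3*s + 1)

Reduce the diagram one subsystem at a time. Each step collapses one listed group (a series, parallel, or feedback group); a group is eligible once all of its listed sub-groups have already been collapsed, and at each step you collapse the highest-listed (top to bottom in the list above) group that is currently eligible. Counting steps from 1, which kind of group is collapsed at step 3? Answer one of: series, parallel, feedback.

1. reduce the series chain M1, M2
2. reduce the parallel group (M1*M2), M3
3. combine M4, M5 in parallel
4. apply the feedback formula to ((M1*M2)+M3), (M4+M5)
So the answer for step 3 is parallel.

Final answer: parallel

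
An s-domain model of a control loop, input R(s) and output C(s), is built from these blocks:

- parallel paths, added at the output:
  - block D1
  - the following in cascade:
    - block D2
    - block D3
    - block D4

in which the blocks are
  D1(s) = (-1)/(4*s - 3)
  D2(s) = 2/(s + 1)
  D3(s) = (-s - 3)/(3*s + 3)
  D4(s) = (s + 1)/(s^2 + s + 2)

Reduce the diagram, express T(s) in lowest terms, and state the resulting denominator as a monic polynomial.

1. multiply D2, D3, D4 (series), giving (-2*s - 6)/(3*s^3 + 6*s^2 + 9*s + 6)
2. combine D1, (D2*D3*D4) in parallel, giving (-3*s^3 - 14*s^2 - 27*s + 12)/(12*s^4 + 15*s^3 + 18*s^2 - 3*s - 18)
T(s) is the step-2 result (common factors already cancelled). Leading coefficient of the denominator: 12. Divide through by 12 for the monic polynomial.

Final answer: s^4 + 5*s^3/4 + 3*s^2/2 - s/4 - 3/2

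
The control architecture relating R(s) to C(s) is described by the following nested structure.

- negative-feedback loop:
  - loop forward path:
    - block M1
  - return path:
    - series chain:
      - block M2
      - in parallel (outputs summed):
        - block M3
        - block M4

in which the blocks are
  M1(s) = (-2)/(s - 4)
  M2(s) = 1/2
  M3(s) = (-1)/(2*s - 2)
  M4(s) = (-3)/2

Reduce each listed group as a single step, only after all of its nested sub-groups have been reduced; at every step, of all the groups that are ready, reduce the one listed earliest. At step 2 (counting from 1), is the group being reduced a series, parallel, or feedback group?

Step 1. combine M3, M4 in parallel
Step 2. reduce the series chain M2, (M3+M4)
Step 3. feedback reduction of M1, (M2*(M3+M4))
Step 2: series.

Therefore the answer is series.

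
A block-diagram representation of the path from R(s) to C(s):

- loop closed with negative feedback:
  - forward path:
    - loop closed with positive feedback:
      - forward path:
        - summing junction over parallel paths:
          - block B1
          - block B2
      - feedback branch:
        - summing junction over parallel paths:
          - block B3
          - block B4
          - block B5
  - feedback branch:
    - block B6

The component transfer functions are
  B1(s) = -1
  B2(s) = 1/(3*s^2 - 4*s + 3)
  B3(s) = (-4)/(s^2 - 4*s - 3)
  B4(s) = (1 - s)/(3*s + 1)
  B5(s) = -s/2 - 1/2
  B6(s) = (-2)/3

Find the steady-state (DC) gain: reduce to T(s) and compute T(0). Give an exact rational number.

[1] sum the parallel branches B1, B2: (-3*s^2 + 4*s - 2)/(3*s^2 - 4*s + 3)
[2] combine B3, B4, B5 in parallel: (-3*s^4 + 6*s^3 + 34*s^2 - 10*s - 11)/(6*s^3 - 22*s^2 - 26*s - 6)
[3] apply the feedback formula to (B1+B2), (B3+B4+B5): (18*s^5 - 90*s^4 + 22*s^3 + 42*s^2 - 28*s - 12)/(9*s^6 - 48*s^5 + 18*s^4 + 126*s^3 - 95*s^2 + 30*s + 40)
[4] collapse the loop ([(B1+B2)/(1-(B1+B2)*(B3+B4+B5))] forward, B6 return): (54*s^5 - 270*s^4 + 66*s^3 + 126*s^2 - 84*s - 36)/(27*s^6 - 180*s^5 + 234*s^4 + 334*s^3 - 369*s^2 + 146*s + 144)
Evaluating the step-4 result (the overall T(s)) at s = 0 gives T(0) = -36/144 = -1/4.

Final answer: -1/4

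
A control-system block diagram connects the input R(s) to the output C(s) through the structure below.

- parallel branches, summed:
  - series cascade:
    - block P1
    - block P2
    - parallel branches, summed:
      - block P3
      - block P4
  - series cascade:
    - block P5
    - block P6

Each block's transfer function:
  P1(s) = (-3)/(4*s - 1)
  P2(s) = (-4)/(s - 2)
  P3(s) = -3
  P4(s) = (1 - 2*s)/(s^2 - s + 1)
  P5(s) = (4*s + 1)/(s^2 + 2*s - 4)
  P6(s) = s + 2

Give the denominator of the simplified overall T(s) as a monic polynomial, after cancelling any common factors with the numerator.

The answer is s^6 - 5*s^5/4 - 27*s^4/4 + 71*s^3/4 - 20*s^2 + 12*s - 2.

Reasoning:
Step 1: combine P3, P4 in parallel gives (-3*s^2 + s - 2)/(s^2 - s + 1)
Step 2: reduce the series chain P1, P2, (P3+P4) gives (-36*s^2 + 12*s - 24)/(4*s^4 - 13*s^3 + 15*s^2 - 11*s + 2)
Step 3: reduce the series chain P5, P6 gives (4*s^2 + 9*s + 2)/(s^2 + 2*s - 4)
Step 4: add (P1*P2*(P3+P4)), (P5*P6) (parallel) gives (16*s^6 - 16*s^5 - 85*s^4 + 5*s^3 + 83*s^2 - 100*s + 100)/(4*s^6 - 5*s^5 - 27*s^4 + 71*s^3 - 80*s^2 + 48*s - 8)
That last expression is T(s), already simplified. Scaling its denominator by 1/4 (the reciprocal of the leading coefficient) yields the monic denominator.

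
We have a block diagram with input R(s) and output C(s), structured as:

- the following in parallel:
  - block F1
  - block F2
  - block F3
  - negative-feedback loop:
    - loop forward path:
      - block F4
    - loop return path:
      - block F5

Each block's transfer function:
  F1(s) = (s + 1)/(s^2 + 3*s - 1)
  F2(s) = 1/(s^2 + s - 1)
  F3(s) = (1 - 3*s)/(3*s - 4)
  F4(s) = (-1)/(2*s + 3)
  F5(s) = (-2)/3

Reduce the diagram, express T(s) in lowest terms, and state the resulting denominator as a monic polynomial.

Step 1 - apply the feedback formula to F4, F5 gives (-3)/(6*s + 11)
Step 2 - reduce the parallel group F1, F2, F3, [F4/(1+F4*F5)] gives (-18*s^6 - 90*s^5 - 76*s^4 + 165*s^3 + 8*s^2 - 278*s + 111)/(18*s^6 + 81*s^5 + 10*s^4 - 239*s^3 - 62*s^2 + 185*s - 44)
No further cancellation is possible in the step-2 result, so that is T(s). Its denominator becomes monic after dividing by the leading coefficient 18.

Final answer: s^6 + 9*s^5/2 + 5*s^4/9 - 239*s^3/18 - 31*s^2/9 + 185*s/18 - 22/9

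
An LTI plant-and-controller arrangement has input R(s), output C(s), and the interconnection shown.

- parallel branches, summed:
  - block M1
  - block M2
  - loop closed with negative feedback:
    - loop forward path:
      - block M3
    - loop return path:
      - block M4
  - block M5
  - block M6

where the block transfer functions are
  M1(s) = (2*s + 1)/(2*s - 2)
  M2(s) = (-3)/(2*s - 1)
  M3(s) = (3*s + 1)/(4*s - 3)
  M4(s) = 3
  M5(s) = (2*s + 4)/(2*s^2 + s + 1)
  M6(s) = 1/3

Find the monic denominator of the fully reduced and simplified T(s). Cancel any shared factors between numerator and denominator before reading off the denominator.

The answer is s^5 - s^4 + s^3/4 - s^2/2 + s/4.

Reasoning:
Step 1 - close the feedback loop around M3, M4: (3*s + 1)/(13*s)
Step 2 - reduce the parallel group M1, M2, [M3/(1+M3*M4)], M5, M6: (488*s^5 - 152*s^4 + 488*s^3 - 901*s^2 + 539*s + 6)/(312*s^5 - 312*s^4 + 78*s^3 - 156*s^2 + 78*s)
Step 2 gives the fully reduced T(s), with no common factor left to cancel. The denominator's leading coefficient is 312, so divide each of its coefficients by 312 to get the monic form.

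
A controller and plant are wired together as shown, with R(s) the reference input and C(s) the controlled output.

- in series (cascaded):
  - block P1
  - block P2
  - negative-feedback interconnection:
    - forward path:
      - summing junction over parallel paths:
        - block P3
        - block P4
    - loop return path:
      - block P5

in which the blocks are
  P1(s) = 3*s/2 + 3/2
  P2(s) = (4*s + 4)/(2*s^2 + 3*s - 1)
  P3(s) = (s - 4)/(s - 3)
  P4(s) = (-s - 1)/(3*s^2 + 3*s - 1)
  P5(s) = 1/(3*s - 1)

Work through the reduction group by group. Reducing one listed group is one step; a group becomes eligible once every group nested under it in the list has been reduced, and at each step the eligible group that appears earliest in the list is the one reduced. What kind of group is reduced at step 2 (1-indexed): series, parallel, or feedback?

Step 1: parallel reduction of P3, P4
Step 2: collapse the loop ((P3+P4) forward, P5 return)
Step 3: series reduction of P1, P2, [(P3+P4)/(1+(P3+P4)*P5)]
Step 2 collapses a feedback group.

Answer: feedback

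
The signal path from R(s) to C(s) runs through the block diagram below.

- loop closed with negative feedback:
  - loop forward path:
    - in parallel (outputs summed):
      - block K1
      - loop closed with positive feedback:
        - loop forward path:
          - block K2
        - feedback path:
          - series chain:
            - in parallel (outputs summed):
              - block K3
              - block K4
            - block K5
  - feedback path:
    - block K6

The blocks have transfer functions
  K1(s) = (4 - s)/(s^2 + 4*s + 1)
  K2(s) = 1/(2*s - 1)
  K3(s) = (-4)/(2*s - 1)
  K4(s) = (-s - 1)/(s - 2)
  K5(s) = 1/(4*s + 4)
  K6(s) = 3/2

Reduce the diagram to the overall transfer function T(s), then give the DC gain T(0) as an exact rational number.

[1] reduce the parallel group K3, K4; result (-2*s^2 - 5*s + 9)/(2*s^2 - 5*s + 2)
[2] reduce the series chain (K3+K4), K5; result (-2*s^2 - 5*s + 9)/(8*s^3 - 12*s^2 - 12*s + 8)
[3] feedback reduction of K2, ((K3+K4)*K5); result (8*s^3 - 12*s^2 - 12*s + 8)/(16*s^4 - 32*s^3 - 10*s^2 + 33*s - 17)
[4] sum the parallel branches K1, [K2/(1-K2*((K3+K4)*K5))]; result (-8*s^5 + 116*s^4 - 170*s^3 - 125*s^2 + 169*s - 60)/(16*s^6 + 32*s^5 - 122*s^4 - 39*s^3 + 105*s^2 - 35*s - 17)
[5] reduce the feedback loop with forward (K1+[K2/(1-K2*((K3+K4)*K5))]) and return K6; result (-16*s^5 + 232*s^4 - 340*s^3 - 250*s^2 + 338*s - 120)/(32*s^6 + 40*s^5 + 104*s^4 - 588*s^3 - 165*s^2 + 437*s - 214)
DC gain: substitute s = 0 into T(s) from step 5: T(0) = -120/(-214) = 60/107.

Therefore the answer is 60/107.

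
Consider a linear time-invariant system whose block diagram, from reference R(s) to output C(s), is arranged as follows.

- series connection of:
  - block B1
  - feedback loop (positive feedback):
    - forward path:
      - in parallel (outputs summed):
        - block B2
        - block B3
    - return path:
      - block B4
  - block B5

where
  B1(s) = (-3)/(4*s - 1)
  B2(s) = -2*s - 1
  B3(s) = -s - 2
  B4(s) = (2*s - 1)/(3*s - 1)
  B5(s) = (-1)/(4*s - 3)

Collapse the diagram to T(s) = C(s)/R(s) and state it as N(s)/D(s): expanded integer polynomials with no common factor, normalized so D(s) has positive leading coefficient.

Reducing step by step:

Step 1: sum the parallel branches B2, B3 -> -3*s - 3
Step 2: feedback reduction of (B2+B3), B4 -> (-9*s^2 - 6*s + 3)/(6*s^2 + 6*s - 4)
Step 3: combine B1, [(B2+B3)/(1-(B2+B3)*B4)], B5 in series - this is the overall T(s), already in the required normalized form

Answer: (-27*s^2 - 18*s + 9)/(96*s^4 - 142*s^2 + 82*s - 12)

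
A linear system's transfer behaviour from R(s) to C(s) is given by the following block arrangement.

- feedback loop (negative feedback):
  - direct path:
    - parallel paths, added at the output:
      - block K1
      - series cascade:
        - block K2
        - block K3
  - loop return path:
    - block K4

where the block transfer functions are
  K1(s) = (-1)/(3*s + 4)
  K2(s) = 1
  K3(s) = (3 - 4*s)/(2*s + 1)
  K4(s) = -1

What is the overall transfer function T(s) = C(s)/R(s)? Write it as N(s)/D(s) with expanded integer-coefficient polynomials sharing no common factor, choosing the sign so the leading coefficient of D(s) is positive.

Reducing step by step:

[1] cascade K2, K3, giving (3 - 4*s)/(2*s + 1)
[2] parallel reduction of K1, (K2*K3), giving (-12*s^2 - 9*s + 11)/(6*s^2 + 11*s + 4)
[3] collapse the loop ((K1+(K2*K3)) forward, K4 return) - this is the overall T(s), already in the required normalized form

Answer: (-12*s^2 - 9*s + 11)/(18*s^2 + 20*s - 7)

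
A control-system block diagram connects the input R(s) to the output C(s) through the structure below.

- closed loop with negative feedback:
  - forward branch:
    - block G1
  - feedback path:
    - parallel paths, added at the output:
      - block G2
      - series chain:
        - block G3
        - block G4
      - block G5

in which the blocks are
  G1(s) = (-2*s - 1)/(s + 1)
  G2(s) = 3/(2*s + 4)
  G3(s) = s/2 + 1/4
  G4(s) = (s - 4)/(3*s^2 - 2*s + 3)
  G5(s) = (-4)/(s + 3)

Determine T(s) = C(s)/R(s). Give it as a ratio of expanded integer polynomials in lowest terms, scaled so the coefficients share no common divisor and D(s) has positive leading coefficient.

The answer is (-24*s^5 - 116*s^4 - 140*s^3 - 68*s^2 - 156*s - 72)/(8*s^5 + 116*s^4 + 221*s^3 + 233*s^2 + 280*s + 138).

Reasoning:
Step 1: combine G3, G4 in series; result (2*s^2 - 7*s - 4)/(12*s^2 - 8*s + 12)
Step 2: add G2, (G3*G4), G5 (parallel); result (2*s^4 - 27*s^3 - 49*s^2 - 64*s - 66)/(12*s^4 + 52*s^3 + 44*s^2 + 12*s + 72)
Step 3: close the feedback loop around G1, (G2+(G3*G4)+G5), which is the overall transfer function T(s) = C(s)/R(s) in lowest terms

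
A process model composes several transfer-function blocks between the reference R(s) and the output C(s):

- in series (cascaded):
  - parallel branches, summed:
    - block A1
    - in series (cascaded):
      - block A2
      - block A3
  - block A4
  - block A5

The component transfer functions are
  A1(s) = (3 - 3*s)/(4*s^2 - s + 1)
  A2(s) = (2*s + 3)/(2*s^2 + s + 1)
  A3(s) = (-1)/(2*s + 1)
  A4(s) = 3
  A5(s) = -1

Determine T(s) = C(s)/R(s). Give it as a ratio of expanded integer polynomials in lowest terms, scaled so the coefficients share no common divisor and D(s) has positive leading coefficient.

[1] combine A2, A3 in series -> (-2*s - 3)/(4*s^3 + 4*s^2 + 3*s + 1)
[2] sum the parallel branches A1, (A2*A3) -> (-12*s^4 - 8*s^3 - 7*s^2 + 7*s)/(16*s^5 + 12*s^4 + 12*s^3 + 5*s^2 + 2*s + 1)
[3] combine (A1+(A2*A3)), A4, A5 in series - this is the overall T(s), already in the required normalized form

Hence the answer: (36*s^4 + 24*s^3 + 21*s^2 - 21*s)/(16*s^5 + 12*s^4 + 12*s^3 + 5*s^2 + 2*s + 1)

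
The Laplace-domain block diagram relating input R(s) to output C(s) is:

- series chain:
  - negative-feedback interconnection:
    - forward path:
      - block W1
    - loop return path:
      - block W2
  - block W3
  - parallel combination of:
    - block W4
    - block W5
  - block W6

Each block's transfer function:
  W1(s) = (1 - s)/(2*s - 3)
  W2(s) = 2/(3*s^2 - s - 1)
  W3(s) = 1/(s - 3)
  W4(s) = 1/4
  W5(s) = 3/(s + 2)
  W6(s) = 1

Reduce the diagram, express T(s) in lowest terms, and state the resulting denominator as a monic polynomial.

Reducing step by step:

Step 1. reduce the feedback loop with forward W1 and return W2 = (-3*s^3 + 4*s^2 - 1)/(6*s^3 - 11*s^2 - s + 5)
Step 2. combine W4, W5 in parallel = (s + 14)/(4*s + 8)
Step 3. multiply [W1/(1+W1*W2)], W3, (W4+W5), W6 (series) = (-3*s^4 - 38*s^3 + 56*s^2 - s - 14)/(24*s^5 - 68*s^4 - 104*s^3 + 288*s^2 + 4*s - 120)
That last expression is T(s), already simplified. Scaling its denominator by 1/24 (the reciprocal of the leading coefficient) yields the monic denominator.

Answer: s^5 - 17*s^4/6 - 13*s^3/3 + 12*s^2 + s/6 - 5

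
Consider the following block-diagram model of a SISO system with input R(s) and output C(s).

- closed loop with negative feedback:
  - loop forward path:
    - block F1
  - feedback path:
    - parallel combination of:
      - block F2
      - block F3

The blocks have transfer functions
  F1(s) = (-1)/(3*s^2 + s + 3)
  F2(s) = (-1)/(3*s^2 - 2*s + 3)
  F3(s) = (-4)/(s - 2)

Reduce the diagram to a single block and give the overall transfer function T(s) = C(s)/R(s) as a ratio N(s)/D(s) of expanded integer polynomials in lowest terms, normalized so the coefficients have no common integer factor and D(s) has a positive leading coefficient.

Answer: (-3*s^3 + 8*s^2 - 7*s + 6)/(9*s^5 - 21*s^4 + 22*s^3 - 23*s^2 + 8*s - 8)

Working:
[1] sum the parallel branches F2, F3 gives (-12*s^2 + 7*s - 10)/(3*s^3 - 8*s^2 + 7*s - 6)
[2] apply the feedback formula to F1, (F2+F3), giving the overall T(s)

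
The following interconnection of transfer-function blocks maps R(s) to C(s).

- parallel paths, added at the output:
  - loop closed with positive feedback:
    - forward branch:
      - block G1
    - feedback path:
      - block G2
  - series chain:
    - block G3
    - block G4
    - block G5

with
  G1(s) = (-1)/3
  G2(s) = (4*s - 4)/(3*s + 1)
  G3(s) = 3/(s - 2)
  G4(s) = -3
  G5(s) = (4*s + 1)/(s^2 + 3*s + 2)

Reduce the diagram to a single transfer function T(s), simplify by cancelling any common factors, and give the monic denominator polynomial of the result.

First reduce the diagram to T(s).

(1) close the feedback loop around G1, G2: (-3*s - 1)/(13*s - 1)
(2) combine G3, G4, G5 in series: (-36*s - 9)/(s^3 + s^2 - 4*s - 4)
(3) combine [G1/(1-G1*G2)], (G3*G4*G5) in parallel: (-3*s^4 - 4*s^3 - 457*s^2 - 65*s + 13)/(13*s^4 + 12*s^3 - 53*s^2 - 48*s + 4)
Step 3 gives the fully reduced T(s), with no common factor left to cancel. The denominator's leading coefficient is 13, so divide each of its coefficients by 13 to get the monic form.

Answer: s^4 + 12*s^3/13 - 53*s^2/13 - 48*s/13 + 4/13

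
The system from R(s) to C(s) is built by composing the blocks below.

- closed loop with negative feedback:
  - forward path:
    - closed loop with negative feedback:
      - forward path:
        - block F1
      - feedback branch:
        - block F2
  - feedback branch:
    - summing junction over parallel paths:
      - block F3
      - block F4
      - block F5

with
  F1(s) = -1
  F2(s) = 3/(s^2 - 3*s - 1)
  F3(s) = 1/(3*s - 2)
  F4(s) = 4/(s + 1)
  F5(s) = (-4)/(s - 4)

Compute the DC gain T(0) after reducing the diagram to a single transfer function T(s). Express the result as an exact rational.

The answer is 2.

Reasoning:
Step 1. reduce the feedback loop with forward F1 and return F2; result (-s^2 + 3*s + 1)/(s^2 - 3*s - 4)
Step 2. sum the parallel branches F3, F4, F5; result (s^2 - 63*s + 36)/(3*s^3 - 11*s^2 - 6*s + 8)
Step 3. apply the feedback formula to [F1/(1+F1*F2)], (F3+F4+F5); result (-3*s^5 + 20*s^4 - 24*s^3 - 37*s^2 + 18*s + 8)/(3*s^5 - 21*s^4 + 81*s^3 - 154*s^2 + 45*s + 4)
That last expression is T(s); at s = 0 only the constant terms survive, so T(0) = 8/4 = 2.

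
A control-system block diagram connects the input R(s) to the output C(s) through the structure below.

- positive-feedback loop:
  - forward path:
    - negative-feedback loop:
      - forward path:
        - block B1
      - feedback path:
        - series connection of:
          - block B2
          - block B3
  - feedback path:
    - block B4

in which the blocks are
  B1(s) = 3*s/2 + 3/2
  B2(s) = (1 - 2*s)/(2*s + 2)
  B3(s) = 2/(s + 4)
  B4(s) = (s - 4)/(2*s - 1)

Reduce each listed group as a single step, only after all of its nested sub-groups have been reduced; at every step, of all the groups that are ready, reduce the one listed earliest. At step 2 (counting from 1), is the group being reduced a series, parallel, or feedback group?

Answer: feedback

Working:
(1) combine B2, B3 in series
(2) feedback reduction of B1, (B2*B3)
(3) apply the feedback formula to [B1/(1+B1*(B2*B3))], B4
So the answer for step 2 is feedback.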